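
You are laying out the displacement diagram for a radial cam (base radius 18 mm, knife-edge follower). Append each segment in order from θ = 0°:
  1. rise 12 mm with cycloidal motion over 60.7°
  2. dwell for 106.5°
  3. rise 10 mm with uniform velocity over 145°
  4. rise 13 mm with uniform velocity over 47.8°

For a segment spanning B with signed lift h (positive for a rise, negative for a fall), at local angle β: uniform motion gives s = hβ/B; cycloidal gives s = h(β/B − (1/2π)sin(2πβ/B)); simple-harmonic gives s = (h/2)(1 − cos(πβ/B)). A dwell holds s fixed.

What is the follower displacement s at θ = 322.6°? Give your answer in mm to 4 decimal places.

seg 1 [0°–60.7°] cycloidal, h=12: full span → s += 12 → s = 12.0000
seg 2 [60.7°–167.2°] dwell: s stays 12.0000
seg 3 [167.2°–312.2°] uniform, h=10: full span → s += 10 → s = 22.0000
seg 4 [312.2°–360°] uniform, h=13: θ=322.6° here. β=10.4, B=47.8. 13·10.4/47.8 = 2.8285 → s = 24.8285

24.8285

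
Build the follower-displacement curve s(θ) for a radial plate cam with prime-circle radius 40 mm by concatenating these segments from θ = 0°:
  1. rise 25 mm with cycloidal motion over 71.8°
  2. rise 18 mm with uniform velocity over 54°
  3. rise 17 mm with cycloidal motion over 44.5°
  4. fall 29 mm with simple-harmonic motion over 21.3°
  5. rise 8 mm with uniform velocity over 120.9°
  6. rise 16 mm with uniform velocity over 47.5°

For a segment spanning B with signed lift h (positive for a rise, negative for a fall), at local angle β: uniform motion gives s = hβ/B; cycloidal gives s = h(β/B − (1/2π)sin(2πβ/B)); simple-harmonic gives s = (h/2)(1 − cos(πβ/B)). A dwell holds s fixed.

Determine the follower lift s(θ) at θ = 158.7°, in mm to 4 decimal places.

seg 1 [0°–71.8°] cycloidal, h=25: full span → s += 25 → s = 25.0000
seg 2 [71.8°–125.8°] uniform, h=18: full span → s += 18 → s = 43.0000
seg 3 [125.8°–170.3°] cycloidal, h=17: θ=158.7° here. β=32.9, B=44.5. 17·(0.7393 − sin(2π·0.7393)/(2π)) = 15.2681 → s = 58.2681

58.2681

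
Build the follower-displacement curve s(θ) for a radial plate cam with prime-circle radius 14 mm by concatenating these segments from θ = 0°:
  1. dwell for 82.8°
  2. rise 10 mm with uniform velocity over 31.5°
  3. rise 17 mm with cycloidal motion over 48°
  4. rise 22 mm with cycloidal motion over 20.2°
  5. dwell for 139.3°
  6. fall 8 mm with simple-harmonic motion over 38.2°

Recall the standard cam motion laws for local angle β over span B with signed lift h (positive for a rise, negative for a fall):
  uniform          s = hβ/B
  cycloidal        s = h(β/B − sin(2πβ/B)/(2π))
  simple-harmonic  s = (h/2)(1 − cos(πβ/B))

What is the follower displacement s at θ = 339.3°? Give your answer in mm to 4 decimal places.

seg 1 [0°–82.8°] dwell: s stays 0.0000
seg 2 [82.8°–114.3°] uniform, h=10: full span → s += 10 → s = 10.0000
seg 3 [114.3°–162.3°] cycloidal, h=17: full span → s += 17 → s = 27.0000
seg 4 [162.3°–182.5°] cycloidal, h=22: full span → s += 22 → s = 49.0000
seg 5 [182.5°–321.8°] dwell: s stays 49.0000
seg 6 [321.8°–360°] simple-harmonic, h=-8: θ=339.3° here. β=17.5, B=38.2. -8/2·(1 − cos(π·0.4581)) = -3.4752 → s = 45.5248

45.5248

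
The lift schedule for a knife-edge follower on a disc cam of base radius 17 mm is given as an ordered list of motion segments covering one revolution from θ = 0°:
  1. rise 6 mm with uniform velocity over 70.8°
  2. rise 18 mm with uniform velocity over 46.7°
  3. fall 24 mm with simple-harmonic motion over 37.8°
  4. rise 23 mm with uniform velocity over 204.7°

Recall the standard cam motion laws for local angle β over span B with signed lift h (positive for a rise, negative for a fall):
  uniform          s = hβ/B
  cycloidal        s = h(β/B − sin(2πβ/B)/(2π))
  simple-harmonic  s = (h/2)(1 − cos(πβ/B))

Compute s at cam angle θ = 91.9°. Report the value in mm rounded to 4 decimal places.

seg 1 [0°–70.8°] uniform, h=6: full span → s += 6 → s = 6.0000
seg 2 [70.8°–117.5°] uniform, h=18: θ=91.9° here. β=21.1, B=46.7. 18·21.1/46.7 = 8.1328 → s = 14.1328

14.1328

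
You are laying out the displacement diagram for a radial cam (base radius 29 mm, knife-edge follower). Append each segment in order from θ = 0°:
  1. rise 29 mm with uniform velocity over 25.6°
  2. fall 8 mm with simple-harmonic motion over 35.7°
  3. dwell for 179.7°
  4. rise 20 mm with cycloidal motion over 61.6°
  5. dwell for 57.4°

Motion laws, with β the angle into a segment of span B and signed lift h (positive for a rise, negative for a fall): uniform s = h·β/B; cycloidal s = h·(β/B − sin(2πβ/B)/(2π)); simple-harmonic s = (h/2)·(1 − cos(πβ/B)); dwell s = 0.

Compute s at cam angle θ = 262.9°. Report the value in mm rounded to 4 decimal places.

seg 1 [0°–25.6°] uniform, h=29: full span → s += 29 → s = 29.0000
seg 2 [25.6°–61.3°] simple-harmonic, h=-8: full span → s += -8 → s = 21.0000
seg 3 [61.3°–241°] dwell: s stays 21.0000
seg 4 [241°–302.6°] cycloidal, h=20: θ=262.9° here. β=21.9, B=61.6. 20·(0.3555 − sin(2π·0.3555)/(2π)) = 4.6016 → s = 25.6016

25.6016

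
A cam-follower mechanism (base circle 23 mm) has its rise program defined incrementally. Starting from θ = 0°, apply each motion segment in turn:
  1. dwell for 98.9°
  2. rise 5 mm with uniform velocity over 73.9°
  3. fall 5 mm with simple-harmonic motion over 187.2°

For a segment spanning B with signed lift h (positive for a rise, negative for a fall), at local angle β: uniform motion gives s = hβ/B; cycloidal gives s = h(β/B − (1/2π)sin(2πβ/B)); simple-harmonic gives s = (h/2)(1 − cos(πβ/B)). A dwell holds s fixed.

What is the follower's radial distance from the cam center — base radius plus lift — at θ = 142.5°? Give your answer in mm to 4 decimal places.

seg 1 [0°–98.9°] dwell: s stays 0.0000
seg 2 [98.9°–172.8°] uniform, h=5: θ=142.5° here. β=43.6, B=73.9. 5·43.6/73.9 = 2.9499 → s = 2.9499
radial distance = base radius + s = 23 + 2.9499 = 25.9499

25.9499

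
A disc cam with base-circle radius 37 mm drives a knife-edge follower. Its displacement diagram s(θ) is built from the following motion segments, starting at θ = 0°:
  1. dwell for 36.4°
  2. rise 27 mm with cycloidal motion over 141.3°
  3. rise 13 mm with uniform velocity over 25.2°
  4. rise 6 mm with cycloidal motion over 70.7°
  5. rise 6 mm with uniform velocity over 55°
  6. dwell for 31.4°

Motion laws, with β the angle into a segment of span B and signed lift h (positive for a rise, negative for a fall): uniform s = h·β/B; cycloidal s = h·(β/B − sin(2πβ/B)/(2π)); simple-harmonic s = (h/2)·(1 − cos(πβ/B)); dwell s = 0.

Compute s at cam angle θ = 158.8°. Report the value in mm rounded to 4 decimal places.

seg 1 [0°–36.4°] dwell: s stays 0.0000
seg 2 [36.4°–177.7°] cycloidal, h=27: θ=158.8° here. β=122.4, B=141.3. 27·(0.8662 − sin(2π·0.8662)/(2π)) = 26.5896 → s = 26.5896

26.5896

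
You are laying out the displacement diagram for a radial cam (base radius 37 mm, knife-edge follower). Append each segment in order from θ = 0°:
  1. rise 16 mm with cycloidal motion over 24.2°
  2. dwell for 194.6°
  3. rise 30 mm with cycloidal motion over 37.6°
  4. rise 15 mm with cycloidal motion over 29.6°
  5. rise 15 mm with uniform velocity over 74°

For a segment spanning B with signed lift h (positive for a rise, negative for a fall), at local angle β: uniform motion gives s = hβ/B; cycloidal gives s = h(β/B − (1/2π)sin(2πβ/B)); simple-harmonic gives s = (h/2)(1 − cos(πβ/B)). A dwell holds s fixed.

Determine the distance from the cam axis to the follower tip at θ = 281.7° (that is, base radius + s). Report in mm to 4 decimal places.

seg 1 [0°–24.2°] cycloidal, h=16: full span → s += 16 → s = 16.0000
seg 2 [24.2°–218.8°] dwell: s stays 16.0000
seg 3 [218.8°–256.4°] cycloidal, h=30: full span → s += 30 → s = 46.0000
seg 4 [256.4°–286°] cycloidal, h=15: θ=281.7° here. β=25.3, B=29.6. 15·(0.8547 − sin(2π·0.8547)/(2π)) = 14.7098 → s = 60.7098
radial distance = base radius + s = 37 + 60.7098 = 97.7098

97.7098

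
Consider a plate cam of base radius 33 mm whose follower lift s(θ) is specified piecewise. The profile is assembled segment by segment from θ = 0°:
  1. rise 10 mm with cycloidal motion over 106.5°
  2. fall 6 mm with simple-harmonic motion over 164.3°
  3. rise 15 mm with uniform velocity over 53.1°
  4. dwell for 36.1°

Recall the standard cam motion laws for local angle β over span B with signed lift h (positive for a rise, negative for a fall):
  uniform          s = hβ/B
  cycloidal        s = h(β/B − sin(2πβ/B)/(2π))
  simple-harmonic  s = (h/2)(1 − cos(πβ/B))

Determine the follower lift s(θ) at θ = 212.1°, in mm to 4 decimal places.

seg 1 [0°–106.5°] cycloidal, h=10: full span → s += 10 → s = 10.0000
seg 2 [106.5°–270.8°] simple-harmonic, h=-6: θ=212.1° here. β=105.6, B=164.3. -6/2·(1 − cos(π·0.6427)) = -4.3005 → s = 5.6995

5.6995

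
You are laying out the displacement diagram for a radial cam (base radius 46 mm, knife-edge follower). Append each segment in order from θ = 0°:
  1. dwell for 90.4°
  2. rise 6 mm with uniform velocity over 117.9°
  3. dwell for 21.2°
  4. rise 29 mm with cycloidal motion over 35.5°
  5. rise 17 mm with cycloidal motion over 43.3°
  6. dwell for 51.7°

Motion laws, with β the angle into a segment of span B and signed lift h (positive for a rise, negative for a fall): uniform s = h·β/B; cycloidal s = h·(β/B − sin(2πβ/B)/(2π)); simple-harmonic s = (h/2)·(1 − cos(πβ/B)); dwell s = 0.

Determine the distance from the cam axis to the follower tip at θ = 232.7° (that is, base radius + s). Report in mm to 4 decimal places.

seg 1 [0°–90.4°] dwell: s stays 0.0000
seg 2 [90.4°–208.3°] uniform, h=6: full span → s += 6 → s = 6.0000
seg 3 [208.3°–229.5°] dwell: s stays 6.0000
seg 4 [229.5°–265°] cycloidal, h=29: θ=232.7° here. β=3.2, B=35.5. 29·(0.0901 − sin(2π·0.0901)/(2π)) = 0.1375 → s = 6.1375
radial distance = base radius + s = 46 + 6.1375 = 52.1375

52.1375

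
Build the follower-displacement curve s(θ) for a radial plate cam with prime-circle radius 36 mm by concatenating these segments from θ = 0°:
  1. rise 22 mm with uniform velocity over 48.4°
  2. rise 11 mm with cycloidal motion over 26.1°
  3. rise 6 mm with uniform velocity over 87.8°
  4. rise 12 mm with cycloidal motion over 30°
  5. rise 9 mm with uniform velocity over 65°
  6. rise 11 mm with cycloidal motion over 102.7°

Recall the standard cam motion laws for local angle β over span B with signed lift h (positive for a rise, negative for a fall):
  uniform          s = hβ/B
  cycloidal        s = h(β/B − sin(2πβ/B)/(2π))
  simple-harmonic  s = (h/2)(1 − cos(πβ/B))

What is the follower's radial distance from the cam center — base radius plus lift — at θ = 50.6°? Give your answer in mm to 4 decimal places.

seg 1 [0°–48.4°] uniform, h=22: full span → s += 22 → s = 22.0000
seg 2 [48.4°–74.5°] cycloidal, h=11: θ=50.6° here. β=2.2, B=26.1. 11·(0.0843 − sin(2π·0.0843)/(2π)) = 0.0427 → s = 22.0427
radial distance = base radius + s = 36 + 22.0427 = 58.0427

58.0427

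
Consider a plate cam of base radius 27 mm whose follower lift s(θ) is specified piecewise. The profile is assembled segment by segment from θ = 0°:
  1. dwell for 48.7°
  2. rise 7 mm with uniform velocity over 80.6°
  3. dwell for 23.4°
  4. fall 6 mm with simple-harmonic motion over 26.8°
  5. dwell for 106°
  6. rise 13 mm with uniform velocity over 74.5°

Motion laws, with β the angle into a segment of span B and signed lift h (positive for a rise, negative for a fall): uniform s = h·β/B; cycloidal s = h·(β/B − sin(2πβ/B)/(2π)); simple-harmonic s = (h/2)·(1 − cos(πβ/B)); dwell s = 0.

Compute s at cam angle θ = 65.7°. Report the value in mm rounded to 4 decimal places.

seg 1 [0°–48.7°] dwell: s stays 0.0000
seg 2 [48.7°–129.3°] uniform, h=7: θ=65.7° here. β=17, B=80.6. 7·17/80.6 = 1.4764 → s = 1.4764

1.4764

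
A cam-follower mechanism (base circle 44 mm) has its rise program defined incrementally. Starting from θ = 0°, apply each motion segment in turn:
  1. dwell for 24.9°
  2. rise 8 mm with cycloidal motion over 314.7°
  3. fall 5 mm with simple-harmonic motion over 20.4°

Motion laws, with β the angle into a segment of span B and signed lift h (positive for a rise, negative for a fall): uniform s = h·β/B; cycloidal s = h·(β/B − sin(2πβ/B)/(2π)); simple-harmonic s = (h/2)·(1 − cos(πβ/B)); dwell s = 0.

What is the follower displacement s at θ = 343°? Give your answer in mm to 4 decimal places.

seg 1 [0°–24.9°] dwell: s stays 0.0000
seg 2 [24.9°–339.6°] cycloidal, h=8: full span → s += 8 → s = 8.0000
seg 3 [339.6°–360°] simple-harmonic, h=-5: θ=343° here. β=3.4, B=20.4. -5/2·(1 − cos(π·0.1667)) = -0.3349 → s = 7.6651

7.6651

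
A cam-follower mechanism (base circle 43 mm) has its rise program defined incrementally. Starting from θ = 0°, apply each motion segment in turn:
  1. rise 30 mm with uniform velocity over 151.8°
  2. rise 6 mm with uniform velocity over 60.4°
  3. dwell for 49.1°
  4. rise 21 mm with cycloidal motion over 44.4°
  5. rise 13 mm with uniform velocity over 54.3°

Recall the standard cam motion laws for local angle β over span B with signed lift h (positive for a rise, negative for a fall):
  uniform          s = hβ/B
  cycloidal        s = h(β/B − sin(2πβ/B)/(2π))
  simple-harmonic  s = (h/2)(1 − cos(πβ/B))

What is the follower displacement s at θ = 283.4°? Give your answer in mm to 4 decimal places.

seg 1 [0°–151.8°] uniform, h=30: full span → s += 30 → s = 30.0000
seg 2 [151.8°–212.2°] uniform, h=6: full span → s += 6 → s = 36.0000
seg 3 [212.2°–261.3°] dwell: s stays 36.0000
seg 4 [261.3°–305.7°] cycloidal, h=21: θ=283.4° here. β=22.1, B=44.4. 21·(0.4977 − sin(2π·0.4977)/(2π)) = 10.4054 → s = 46.4054

46.4054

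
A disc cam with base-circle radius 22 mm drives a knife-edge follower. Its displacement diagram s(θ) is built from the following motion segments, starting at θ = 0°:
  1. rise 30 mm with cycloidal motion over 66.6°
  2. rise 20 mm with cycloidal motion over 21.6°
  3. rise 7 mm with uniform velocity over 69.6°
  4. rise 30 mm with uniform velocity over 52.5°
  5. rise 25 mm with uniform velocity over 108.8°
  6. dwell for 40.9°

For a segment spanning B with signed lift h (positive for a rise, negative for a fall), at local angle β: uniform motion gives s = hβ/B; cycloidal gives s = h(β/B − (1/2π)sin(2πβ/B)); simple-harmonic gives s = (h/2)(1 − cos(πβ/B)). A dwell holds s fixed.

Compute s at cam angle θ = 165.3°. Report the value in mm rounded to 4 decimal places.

seg 1 [0°–66.6°] cycloidal, h=30: full span → s += 30 → s = 30.0000
seg 2 [66.6°–88.2°] cycloidal, h=20: full span → s += 20 → s = 50.0000
seg 3 [88.2°–157.8°] uniform, h=7: full span → s += 7 → s = 57.0000
seg 4 [157.8°–210.3°] uniform, h=30: θ=165.3° here. β=7.5, B=52.5. 30·7.5/52.5 = 4.2857 → s = 61.2857

61.2857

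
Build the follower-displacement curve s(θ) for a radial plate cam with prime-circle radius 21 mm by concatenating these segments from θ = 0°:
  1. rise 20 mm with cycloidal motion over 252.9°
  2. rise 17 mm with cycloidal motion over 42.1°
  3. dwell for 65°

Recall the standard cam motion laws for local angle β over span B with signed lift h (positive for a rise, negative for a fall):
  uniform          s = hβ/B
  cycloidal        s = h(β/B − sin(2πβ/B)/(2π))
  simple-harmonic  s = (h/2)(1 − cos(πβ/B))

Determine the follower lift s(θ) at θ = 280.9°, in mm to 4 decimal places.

seg 1 [0°–252.9°] cycloidal, h=20: full span → s += 20 → s = 20.0000
seg 2 [252.9°–295°] cycloidal, h=17: θ=280.9° here. β=28, B=42.1. 17·(0.6651 − sin(2π·0.6651)/(2π)) = 13.6360 → s = 33.6360

33.6360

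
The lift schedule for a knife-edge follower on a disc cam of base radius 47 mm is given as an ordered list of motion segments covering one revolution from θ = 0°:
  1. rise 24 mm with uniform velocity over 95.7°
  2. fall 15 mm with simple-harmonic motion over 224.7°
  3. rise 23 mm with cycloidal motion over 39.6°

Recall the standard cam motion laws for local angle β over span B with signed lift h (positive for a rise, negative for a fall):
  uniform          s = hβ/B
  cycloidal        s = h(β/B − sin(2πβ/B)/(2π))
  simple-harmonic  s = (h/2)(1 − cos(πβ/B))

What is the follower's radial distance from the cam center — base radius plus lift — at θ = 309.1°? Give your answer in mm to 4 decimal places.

seg 1 [0°–95.7°] uniform, h=24: full span → s += 24 → s = 24.0000
seg 2 [95.7°–320.4°] simple-harmonic, h=-15: θ=309.1° here. β=213.4, B=224.7. -15/2·(1 − cos(π·0.9497)) = -14.9066 → s = 9.0934
radial distance = base radius + s = 47 + 9.0934 = 56.0934

56.0934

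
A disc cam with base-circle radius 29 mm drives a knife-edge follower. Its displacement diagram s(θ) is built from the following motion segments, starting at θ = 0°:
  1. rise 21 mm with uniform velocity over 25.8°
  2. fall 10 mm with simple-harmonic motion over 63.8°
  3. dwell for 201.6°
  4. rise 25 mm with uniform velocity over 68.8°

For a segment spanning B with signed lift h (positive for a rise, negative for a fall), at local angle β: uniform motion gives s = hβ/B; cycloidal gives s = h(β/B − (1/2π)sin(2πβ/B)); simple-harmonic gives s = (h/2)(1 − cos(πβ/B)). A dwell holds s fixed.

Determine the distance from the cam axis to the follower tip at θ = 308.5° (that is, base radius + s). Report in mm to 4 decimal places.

seg 1 [0°–25.8°] uniform, h=21: full span → s += 21 → s = 21.0000
seg 2 [25.8°–89.6°] simple-harmonic, h=-10: full span → s += -10 → s = 11.0000
seg 3 [89.6°–291.2°] dwell: s stays 11.0000
seg 4 [291.2°–360°] uniform, h=25: θ=308.5° here. β=17.3, B=68.8. 25·17.3/68.8 = 6.2863 → s = 17.2863
radial distance = base radius + s = 29 + 17.2863 = 46.2863

46.2863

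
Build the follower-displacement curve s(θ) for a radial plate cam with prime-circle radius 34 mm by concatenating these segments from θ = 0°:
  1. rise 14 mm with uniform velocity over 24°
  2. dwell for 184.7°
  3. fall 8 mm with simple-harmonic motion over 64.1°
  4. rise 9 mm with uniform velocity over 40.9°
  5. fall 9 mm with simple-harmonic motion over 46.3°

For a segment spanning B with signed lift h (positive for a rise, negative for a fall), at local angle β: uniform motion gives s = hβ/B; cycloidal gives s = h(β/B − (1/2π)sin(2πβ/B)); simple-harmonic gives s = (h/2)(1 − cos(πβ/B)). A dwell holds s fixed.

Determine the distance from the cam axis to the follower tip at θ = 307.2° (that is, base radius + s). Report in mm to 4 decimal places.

seg 1 [0°–24°] uniform, h=14: full span → s += 14 → s = 14.0000
seg 2 [24°–208.7°] dwell: s stays 14.0000
seg 3 [208.7°–272.8°] simple-harmonic, h=-8: full span → s += -8 → s = 6.0000
seg 4 [272.8°–313.7°] uniform, h=9: θ=307.2° here. β=34.4, B=40.9. 9·34.4/40.9 = 7.5697 → s = 13.5697
radial distance = base radius + s = 34 + 13.5697 = 47.5697

47.5697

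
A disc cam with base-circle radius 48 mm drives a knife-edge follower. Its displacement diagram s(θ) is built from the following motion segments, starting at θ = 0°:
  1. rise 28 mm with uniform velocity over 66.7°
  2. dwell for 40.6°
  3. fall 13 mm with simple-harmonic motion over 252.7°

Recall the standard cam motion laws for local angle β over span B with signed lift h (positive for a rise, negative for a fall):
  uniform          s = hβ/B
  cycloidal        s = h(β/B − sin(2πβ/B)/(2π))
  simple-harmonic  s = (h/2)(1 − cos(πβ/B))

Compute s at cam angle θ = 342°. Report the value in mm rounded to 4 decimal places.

seg 1 [0°–66.7°] uniform, h=28: full span → s += 28 → s = 28.0000
seg 2 [66.7°–107.3°] dwell: s stays 28.0000
seg 3 [107.3°–360°] simple-harmonic, h=-13: θ=342° here. β=234.7, B=252.7. -13/2·(1 − cos(π·0.9288)) = -12.8379 → s = 15.1621

15.1621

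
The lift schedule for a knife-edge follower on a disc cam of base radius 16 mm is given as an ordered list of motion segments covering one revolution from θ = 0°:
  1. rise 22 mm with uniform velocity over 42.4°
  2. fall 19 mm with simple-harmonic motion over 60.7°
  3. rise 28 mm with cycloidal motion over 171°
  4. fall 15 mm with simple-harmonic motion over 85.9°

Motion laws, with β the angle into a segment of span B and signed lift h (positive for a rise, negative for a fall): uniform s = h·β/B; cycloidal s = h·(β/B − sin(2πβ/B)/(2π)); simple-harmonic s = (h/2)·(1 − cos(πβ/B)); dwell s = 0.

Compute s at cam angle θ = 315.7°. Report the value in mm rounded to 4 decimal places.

seg 1 [0°–42.4°] uniform, h=22: full span → s += 22 → s = 22.0000
seg 2 [42.4°–103.1°] simple-harmonic, h=-19: full span → s += -19 → s = 3.0000
seg 3 [103.1°–274.1°] cycloidal, h=28: full span → s += 28 → s = 31.0000
seg 4 [274.1°–360°] simple-harmonic, h=-15: θ=315.7° here. β=41.6, B=85.9. -15/2·(1 − cos(π·0.4843)) = -7.1299 → s = 23.8701

23.8701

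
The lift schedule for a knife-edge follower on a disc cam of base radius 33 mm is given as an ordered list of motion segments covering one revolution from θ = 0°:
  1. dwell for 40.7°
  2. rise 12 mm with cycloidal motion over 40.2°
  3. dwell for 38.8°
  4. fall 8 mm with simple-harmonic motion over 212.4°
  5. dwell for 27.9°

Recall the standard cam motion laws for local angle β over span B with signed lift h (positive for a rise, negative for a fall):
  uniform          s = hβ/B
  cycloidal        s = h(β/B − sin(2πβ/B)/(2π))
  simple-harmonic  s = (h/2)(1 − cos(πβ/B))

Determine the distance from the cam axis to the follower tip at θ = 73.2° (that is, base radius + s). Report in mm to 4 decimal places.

seg 1 [0°–40.7°] dwell: s stays 0.0000
seg 2 [40.7°–80.9°] cycloidal, h=12: θ=73.2° here. β=32.5, B=40.2. 12·(0.8085 − sin(2π·0.8085)/(2π)) = 11.4840 → s = 11.4840
radial distance = base radius + s = 33 + 11.4840 = 44.4840

44.4840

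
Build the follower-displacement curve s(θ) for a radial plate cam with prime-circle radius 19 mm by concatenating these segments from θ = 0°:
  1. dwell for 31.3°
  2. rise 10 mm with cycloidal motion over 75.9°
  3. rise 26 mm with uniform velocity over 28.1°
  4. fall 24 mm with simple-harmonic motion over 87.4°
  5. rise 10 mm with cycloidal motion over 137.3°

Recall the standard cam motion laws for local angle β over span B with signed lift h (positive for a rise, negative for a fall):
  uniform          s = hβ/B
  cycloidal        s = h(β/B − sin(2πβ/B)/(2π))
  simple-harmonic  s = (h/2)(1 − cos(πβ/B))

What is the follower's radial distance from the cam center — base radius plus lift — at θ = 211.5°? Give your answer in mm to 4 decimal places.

seg 1 [0°–31.3°] dwell: s stays 0.0000
seg 2 [31.3°–107.2°] cycloidal, h=10: full span → s += 10 → s = 10.0000
seg 3 [107.2°–135.3°] uniform, h=26: full span → s += 26 → s = 36.0000
seg 4 [135.3°–222.7°] simple-harmonic, h=-24: θ=211.5° here. β=76.2, B=87.4. -24/2·(1 − cos(π·0.8719)) = -23.0406 → s = 12.9594
radial distance = base radius + s = 19 + 12.9594 = 31.9594

31.9594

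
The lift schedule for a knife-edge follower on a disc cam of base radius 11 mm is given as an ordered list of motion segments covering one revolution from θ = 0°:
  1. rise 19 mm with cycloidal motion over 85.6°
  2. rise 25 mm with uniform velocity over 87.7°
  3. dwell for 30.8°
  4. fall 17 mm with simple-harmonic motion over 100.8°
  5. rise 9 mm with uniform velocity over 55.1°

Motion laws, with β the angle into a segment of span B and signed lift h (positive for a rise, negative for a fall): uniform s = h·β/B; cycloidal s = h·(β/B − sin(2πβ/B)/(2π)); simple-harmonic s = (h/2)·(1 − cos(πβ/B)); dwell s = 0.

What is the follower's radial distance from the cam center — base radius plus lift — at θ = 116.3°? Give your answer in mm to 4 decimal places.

seg 1 [0°–85.6°] cycloidal, h=19: full span → s += 19 → s = 19.0000
seg 2 [85.6°–173.3°] uniform, h=25: θ=116.3° here. β=30.7, B=87.7. 25·30.7/87.7 = 8.7514 → s = 27.7514
radial distance = base radius + s = 11 + 27.7514 = 38.7514

38.7514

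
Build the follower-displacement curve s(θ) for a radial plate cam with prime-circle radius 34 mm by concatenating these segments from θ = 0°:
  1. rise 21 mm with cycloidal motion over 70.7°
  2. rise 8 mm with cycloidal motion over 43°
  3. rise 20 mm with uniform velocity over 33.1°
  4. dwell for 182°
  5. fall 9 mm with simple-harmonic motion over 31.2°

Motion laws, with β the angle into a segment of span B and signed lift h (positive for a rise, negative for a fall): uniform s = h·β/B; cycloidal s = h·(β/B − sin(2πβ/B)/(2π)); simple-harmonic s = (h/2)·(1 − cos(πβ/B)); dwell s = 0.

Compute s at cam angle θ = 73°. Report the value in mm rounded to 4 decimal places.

seg 1 [0°–70.7°] cycloidal, h=21: full span → s += 21 → s = 21.0000
seg 2 [70.7°–113.7°] cycloidal, h=8: θ=73° here. β=2.3, B=43. 8·(0.0535 − sin(2π·0.0535)/(2π)) = 0.0080 → s = 21.0080

21.0080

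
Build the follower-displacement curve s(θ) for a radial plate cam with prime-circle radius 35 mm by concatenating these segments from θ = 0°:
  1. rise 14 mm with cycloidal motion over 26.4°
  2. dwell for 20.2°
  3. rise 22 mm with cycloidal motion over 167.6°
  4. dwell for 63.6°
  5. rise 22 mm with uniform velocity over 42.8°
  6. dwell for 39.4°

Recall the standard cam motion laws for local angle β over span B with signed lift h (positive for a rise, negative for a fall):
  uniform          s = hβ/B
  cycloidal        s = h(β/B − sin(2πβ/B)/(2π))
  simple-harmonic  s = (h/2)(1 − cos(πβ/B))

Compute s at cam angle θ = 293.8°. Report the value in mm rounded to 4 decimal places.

seg 1 [0°–26.4°] cycloidal, h=14: full span → s += 14 → s = 14.0000
seg 2 [26.4°–46.6°] dwell: s stays 14.0000
seg 3 [46.6°–214.2°] cycloidal, h=22: full span → s += 22 → s = 36.0000
seg 4 [214.2°–277.8°] dwell: s stays 36.0000
seg 5 [277.8°–320.6°] uniform, h=22: θ=293.8° here. β=16, B=42.8. 22·16/42.8 = 8.2243 → s = 44.2243

44.2243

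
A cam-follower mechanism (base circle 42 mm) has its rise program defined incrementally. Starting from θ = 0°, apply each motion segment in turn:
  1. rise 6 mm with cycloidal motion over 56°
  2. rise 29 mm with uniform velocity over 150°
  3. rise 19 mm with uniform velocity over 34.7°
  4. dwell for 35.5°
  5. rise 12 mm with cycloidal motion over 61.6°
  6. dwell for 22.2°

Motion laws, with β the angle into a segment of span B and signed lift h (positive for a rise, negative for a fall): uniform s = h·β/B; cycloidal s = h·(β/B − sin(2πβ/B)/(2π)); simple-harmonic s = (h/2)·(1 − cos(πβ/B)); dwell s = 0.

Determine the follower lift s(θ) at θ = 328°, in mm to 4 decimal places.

seg 1 [0°–56°] cycloidal, h=6: full span → s += 6 → s = 6.0000
seg 2 [56°–206°] uniform, h=29: full span → s += 29 → s = 35.0000
seg 3 [206°–240.7°] uniform, h=19: full span → s += 19 → s = 54.0000
seg 4 [240.7°–276.2°] dwell: s stays 54.0000
seg 5 [276.2°–337.8°] cycloidal, h=12: θ=328° here. β=51.8, B=61.6. 12·(0.8409 − sin(2π·0.8409)/(2π)) = 11.6976 → s = 65.6976

65.6976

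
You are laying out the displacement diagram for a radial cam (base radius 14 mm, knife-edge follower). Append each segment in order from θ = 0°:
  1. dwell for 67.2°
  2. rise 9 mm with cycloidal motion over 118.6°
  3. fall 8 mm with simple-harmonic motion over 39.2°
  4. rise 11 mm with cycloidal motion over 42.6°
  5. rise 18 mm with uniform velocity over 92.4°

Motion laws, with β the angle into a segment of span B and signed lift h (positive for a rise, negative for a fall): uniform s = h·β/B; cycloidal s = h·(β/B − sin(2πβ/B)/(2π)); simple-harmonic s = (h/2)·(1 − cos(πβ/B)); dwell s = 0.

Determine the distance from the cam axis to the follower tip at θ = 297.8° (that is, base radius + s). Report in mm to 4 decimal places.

seg 1 [0°–67.2°] dwell: s stays 0.0000
seg 2 [67.2°–185.8°] cycloidal, h=9: full span → s += 9 → s = 9.0000
seg 3 [185.8°–225°] simple-harmonic, h=-8: full span → s += -8 → s = 1.0000
seg 4 [225°–267.6°] cycloidal, h=11: full span → s += 11 → s = 12.0000
seg 5 [267.6°–360°] uniform, h=18: θ=297.8° here. β=30.2, B=92.4. 18·30.2/92.4 = 5.8831 → s = 17.8831
radial distance = base radius + s = 14 + 17.8831 = 31.8831

31.8831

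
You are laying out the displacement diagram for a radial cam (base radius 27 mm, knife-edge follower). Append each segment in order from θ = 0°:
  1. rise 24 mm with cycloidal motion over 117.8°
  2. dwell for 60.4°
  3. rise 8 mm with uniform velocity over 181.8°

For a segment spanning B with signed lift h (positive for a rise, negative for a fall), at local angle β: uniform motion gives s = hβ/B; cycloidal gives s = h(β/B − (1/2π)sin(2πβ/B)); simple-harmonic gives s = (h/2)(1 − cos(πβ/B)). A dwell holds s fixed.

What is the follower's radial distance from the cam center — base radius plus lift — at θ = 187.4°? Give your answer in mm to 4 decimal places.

seg 1 [0°–117.8°] cycloidal, h=24: full span → s += 24 → s = 24.0000
seg 2 [117.8°–178.2°] dwell: s stays 24.0000
seg 3 [178.2°–360°] uniform, h=8: θ=187.4° here. β=9.2, B=181.8. 8·9.2/181.8 = 0.4048 → s = 24.4048
radial distance = base radius + s = 27 + 24.4048 = 51.4048

51.4048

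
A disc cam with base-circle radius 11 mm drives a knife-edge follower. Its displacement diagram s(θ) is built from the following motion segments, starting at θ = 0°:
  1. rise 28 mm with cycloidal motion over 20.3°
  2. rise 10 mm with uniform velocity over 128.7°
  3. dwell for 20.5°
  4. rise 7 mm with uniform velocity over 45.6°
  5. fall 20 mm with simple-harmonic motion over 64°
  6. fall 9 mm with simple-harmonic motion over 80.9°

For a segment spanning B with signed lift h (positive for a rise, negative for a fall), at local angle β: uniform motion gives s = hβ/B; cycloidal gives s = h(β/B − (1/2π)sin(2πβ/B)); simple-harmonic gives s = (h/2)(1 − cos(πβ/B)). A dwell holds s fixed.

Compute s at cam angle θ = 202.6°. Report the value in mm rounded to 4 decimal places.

seg 1 [0°–20.3°] cycloidal, h=28: full span → s += 28 → s = 28.0000
seg 2 [20.3°–149°] uniform, h=10: full span → s += 10 → s = 38.0000
seg 3 [149°–169.5°] dwell: s stays 38.0000
seg 4 [169.5°–215.1°] uniform, h=7: θ=202.6° here. β=33.1, B=45.6. 7·33.1/45.6 = 5.0811 → s = 43.0811

43.0811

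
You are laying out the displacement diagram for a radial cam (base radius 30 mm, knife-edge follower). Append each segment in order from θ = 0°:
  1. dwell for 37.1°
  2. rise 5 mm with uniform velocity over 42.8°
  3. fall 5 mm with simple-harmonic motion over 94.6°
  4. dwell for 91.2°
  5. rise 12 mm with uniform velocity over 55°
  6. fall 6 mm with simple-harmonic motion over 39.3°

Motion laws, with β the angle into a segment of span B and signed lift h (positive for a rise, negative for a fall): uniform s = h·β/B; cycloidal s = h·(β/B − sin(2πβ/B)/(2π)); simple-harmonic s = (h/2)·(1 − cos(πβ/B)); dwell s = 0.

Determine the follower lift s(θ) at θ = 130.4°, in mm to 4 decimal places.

seg 1 [0°–37.1°] dwell: s stays 0.0000
seg 2 [37.1°–79.9°] uniform, h=5: full span → s += 5 → s = 5.0000
seg 3 [79.9°–174.5°] simple-harmonic, h=-5: θ=130.4° here. β=50.5, B=94.6. -5/2·(1 − cos(π·0.5338)) = -2.7652 → s = 2.2348

2.2348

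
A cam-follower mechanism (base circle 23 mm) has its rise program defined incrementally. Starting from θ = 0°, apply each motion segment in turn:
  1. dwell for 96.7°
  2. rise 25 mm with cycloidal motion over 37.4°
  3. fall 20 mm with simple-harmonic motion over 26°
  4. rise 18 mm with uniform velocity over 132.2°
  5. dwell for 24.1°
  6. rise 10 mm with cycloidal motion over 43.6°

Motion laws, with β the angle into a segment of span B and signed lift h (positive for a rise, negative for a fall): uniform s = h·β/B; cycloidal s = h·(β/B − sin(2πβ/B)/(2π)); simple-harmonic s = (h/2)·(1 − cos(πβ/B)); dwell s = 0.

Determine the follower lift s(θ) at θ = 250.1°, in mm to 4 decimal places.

seg 1 [0°–96.7°] dwell: s stays 0.0000
seg 2 [96.7°–134.1°] cycloidal, h=25: full span → s += 25 → s = 25.0000
seg 3 [134.1°–160.1°] simple-harmonic, h=-20: full span → s += -20 → s = 5.0000
seg 4 [160.1°–292.3°] uniform, h=18: θ=250.1° here. β=90, B=132.2. 18·90/132.2 = 12.2542 → s = 17.2542

17.2542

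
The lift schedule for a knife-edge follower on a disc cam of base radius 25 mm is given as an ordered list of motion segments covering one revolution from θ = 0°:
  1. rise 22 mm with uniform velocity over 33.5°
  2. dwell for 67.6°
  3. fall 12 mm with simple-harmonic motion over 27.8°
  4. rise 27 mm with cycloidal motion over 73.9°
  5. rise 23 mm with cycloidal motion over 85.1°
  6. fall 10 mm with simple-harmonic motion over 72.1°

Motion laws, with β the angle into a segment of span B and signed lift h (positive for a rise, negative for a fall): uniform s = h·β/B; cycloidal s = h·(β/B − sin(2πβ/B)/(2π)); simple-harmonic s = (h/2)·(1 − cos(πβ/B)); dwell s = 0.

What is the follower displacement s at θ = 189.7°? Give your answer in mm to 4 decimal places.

seg 1 [0°–33.5°] uniform, h=22: full span → s += 22 → s = 22.0000
seg 2 [33.5°–101.1°] dwell: s stays 22.0000
seg 3 [101.1°–128.9°] simple-harmonic, h=-12: full span → s += -12 → s = 10.0000
seg 4 [128.9°–202.8°] cycloidal, h=27: θ=189.7° here. β=60.8, B=73.9. 27·(0.8227 − sin(2π·0.8227)/(2π)) = 26.0700 → s = 36.0700

36.0700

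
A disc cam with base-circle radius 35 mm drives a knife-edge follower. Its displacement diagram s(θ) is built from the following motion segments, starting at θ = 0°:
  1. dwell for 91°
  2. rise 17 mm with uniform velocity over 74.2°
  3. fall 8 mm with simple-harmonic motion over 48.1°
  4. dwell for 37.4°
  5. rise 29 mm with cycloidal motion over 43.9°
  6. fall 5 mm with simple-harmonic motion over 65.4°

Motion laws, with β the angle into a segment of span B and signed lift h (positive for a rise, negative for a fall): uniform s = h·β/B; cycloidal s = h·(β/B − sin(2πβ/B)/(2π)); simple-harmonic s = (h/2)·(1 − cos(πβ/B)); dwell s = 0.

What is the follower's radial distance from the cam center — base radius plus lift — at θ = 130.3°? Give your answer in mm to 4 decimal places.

seg 1 [0°–91°] dwell: s stays 0.0000
seg 2 [91°–165.2°] uniform, h=17: θ=130.3° here. β=39.3, B=74.2. 17·39.3/74.2 = 9.0040 → s = 9.0040
radial distance = base radius + s = 35 + 9.0040 = 44.0040

44.0040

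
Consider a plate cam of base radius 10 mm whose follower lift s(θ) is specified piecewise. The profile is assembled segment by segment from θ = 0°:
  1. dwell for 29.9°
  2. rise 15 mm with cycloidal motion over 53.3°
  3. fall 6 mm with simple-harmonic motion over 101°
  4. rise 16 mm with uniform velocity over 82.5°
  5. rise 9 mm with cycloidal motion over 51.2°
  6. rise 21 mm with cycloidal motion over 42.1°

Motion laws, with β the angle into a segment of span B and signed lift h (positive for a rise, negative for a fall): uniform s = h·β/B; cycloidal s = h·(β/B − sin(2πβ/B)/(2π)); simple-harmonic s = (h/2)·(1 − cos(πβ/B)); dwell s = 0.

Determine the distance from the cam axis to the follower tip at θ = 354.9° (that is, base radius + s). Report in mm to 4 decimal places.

seg 1 [0°–29.9°] dwell: s stays 0.0000
seg 2 [29.9°–83.2°] cycloidal, h=15: full span → s += 15 → s = 15.0000
seg 3 [83.2°–184.2°] simple-harmonic, h=-6: full span → s += -6 → s = 9.0000
seg 4 [184.2°–266.7°] uniform, h=16: full span → s += 16 → s = 25.0000
seg 5 [266.7°–317.9°] cycloidal, h=9: full span → s += 9 → s = 34.0000
seg 6 [317.9°–360°] cycloidal, h=21: θ=354.9° here. β=37, B=42.1. 21·(0.8789 − sin(2π·0.8789)/(2π)) = 20.7614 → s = 54.7614
radial distance = base radius + s = 10 + 54.7614 = 64.7614

64.7614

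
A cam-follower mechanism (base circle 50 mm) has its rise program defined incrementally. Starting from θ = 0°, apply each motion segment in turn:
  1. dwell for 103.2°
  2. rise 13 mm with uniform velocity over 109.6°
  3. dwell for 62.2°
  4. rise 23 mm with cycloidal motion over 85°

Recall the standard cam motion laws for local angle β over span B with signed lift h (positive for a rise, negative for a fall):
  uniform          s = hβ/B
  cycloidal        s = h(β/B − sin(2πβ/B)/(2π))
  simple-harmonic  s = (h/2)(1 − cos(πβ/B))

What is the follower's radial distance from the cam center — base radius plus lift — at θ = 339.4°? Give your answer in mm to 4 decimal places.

seg 1 [0°–103.2°] dwell: s stays 0.0000
seg 2 [103.2°–212.8°] uniform, h=13: full span → s += 13 → s = 13.0000
seg 3 [212.8°–275°] dwell: s stays 13.0000
seg 4 [275°–360°] cycloidal, h=23: θ=339.4° here. β=64.4, B=85. 23·(0.7576 − sin(2π·0.7576)/(2π)) = 21.0822 → s = 34.0822
radial distance = base radius + s = 50 + 34.0822 = 84.0822

84.0822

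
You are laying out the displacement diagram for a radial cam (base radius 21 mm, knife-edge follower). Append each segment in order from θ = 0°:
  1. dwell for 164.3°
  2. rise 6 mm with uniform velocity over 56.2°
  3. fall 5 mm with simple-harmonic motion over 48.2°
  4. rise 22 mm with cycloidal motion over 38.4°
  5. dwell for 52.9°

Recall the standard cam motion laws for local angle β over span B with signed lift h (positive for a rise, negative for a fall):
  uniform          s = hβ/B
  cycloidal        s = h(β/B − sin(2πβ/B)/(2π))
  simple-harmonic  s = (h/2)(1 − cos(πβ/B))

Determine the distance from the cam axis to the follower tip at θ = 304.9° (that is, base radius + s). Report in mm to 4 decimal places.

seg 1 [0°–164.3°] dwell: s stays 0.0000
seg 2 [164.3°–220.5°] uniform, h=6: full span → s += 6 → s = 6.0000
seg 3 [220.5°–268.7°] simple-harmonic, h=-5: full span → s += -5 → s = 1.0000
seg 4 [268.7°–307.1°] cycloidal, h=22: θ=304.9° here. β=36.2, B=38.4. 22·(0.9427 − sin(2π·0.9427)/(2π)) = 21.9730 → s = 22.9730
radial distance = base radius + s = 21 + 22.9730 = 43.9730

43.9730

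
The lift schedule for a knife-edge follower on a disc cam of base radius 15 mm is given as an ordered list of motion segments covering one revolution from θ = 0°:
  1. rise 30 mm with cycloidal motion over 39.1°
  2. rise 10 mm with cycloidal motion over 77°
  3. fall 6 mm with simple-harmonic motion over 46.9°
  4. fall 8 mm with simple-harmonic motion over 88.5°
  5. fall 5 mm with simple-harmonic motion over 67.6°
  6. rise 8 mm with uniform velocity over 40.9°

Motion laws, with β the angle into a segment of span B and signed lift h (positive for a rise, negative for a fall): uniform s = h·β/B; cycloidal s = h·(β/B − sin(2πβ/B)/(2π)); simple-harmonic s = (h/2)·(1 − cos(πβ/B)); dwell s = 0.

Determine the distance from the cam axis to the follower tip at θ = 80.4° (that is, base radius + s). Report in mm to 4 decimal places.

seg 1 [0°–39.1°] cycloidal, h=30: full span → s += 30 → s = 30.0000
seg 2 [39.1°–116.1°] cycloidal, h=10: θ=80.4° here. β=41.3, B=77. 10·(0.5364 − sin(2π·0.5364)/(2π)) = 5.7241 → s = 35.7241
radial distance = base radius + s = 15 + 35.7241 = 50.7241

50.7241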